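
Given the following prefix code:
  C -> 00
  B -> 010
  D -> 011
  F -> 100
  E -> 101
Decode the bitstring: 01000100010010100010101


Decoding step by step:
Bits 010 -> B
Bits 00 -> C
Bits 100 -> F
Bits 010 -> B
Bits 010 -> B
Bits 100 -> F
Bits 010 -> B
Bits 101 -> E


Decoded message: BCFBBFBE


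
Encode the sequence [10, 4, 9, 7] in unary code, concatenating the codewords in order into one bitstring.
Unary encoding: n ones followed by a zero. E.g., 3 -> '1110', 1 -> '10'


Encode each number as n ones followed by a terminating 0:
  10 -> 11111111110 (11 bits)
  4 -> 11110 (5 bits)
  9 -> 1111111110 (10 bits)
  7 -> 11111110 (8 bits)
Total length = 11 + 5 + 10 + 8 = 34 bits.

Unary([10, 4, 9, 7]) = 1111111111011110111111111011111110 (34 bits)


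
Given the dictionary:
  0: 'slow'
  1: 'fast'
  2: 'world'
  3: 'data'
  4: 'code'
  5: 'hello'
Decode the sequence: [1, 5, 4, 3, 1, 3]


Look up each index in the dictionary:
  1 -> 'fast'
  5 -> 'hello'
  4 -> 'code'
  3 -> 'data'
  1 -> 'fast'
  3 -> 'data'

Decoded: "fast hello code data fast data"


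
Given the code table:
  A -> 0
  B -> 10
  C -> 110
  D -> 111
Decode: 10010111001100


Decoding:
10 -> B
0 -> A
10 -> B
111 -> D
0 -> A
0 -> A
110 -> C
0 -> A


Result: BABDAACA


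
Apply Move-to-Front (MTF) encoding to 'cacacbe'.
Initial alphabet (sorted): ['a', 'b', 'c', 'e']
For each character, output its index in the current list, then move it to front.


MTF encoding:
'c': index 2 in ['a', 'b', 'c', 'e'] -> ['c', 'a', 'b', 'e']
'a': index 1 in ['c', 'a', 'b', 'e'] -> ['a', 'c', 'b', 'e']
'c': index 1 in ['a', 'c', 'b', 'e'] -> ['c', 'a', 'b', 'e']
'a': index 1 in ['c', 'a', 'b', 'e'] -> ['a', 'c', 'b', 'e']
'c': index 1 in ['a', 'c', 'b', 'e'] -> ['c', 'a', 'b', 'e']
'b': index 2 in ['c', 'a', 'b', 'e'] -> ['b', 'c', 'a', 'e']
'e': index 3 in ['b', 'c', 'a', 'e'] -> ['e', 'b', 'c', 'a']


Output: [2, 1, 1, 1, 1, 2, 3]


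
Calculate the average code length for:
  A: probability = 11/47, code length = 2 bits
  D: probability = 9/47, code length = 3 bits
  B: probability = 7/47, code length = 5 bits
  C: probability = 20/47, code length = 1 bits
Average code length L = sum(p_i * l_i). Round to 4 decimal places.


Weighted contributions p_i * l_i:
  A: (11/47) * 2 = 22/47
  D: (9/47) * 3 = 27/47
  B: (7/47) * 5 = 35/47
  C: (20/47) * 1 = 20/47
Sum = (22 + 27 + 35 + 20)/47 = 104/47

L = 104/47 = 2.2128 bits/symbol


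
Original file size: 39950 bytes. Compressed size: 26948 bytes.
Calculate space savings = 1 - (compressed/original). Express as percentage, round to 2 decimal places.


ratio = compressed/original = 26948/39950 = 0.674543
savings = 1 - ratio = 1 - 0.674543 = 0.325457
as a percentage: 0.325457 * 100 = 32.55%

Space savings = 1 - 26948/39950 = 32.55%


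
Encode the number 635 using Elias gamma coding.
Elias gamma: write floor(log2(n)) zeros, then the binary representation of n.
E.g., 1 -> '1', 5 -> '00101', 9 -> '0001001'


num_bits = floor(log2(635)) + 1 = 10
leading_zeros = num_bits - 1 = 9
binary(635) = 1001111011

Elias gamma(635) = '000000000' + '1001111011' = 0000000001001111011 (19 bits)


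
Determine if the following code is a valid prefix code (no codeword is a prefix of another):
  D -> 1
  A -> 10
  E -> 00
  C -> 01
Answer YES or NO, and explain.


Checking each pair (does one codeword prefix another?):
  D='1' vs A='10': prefix -- VIOLATION

NO -- this is NOT a valid prefix code. D (1) is a prefix of A (10).


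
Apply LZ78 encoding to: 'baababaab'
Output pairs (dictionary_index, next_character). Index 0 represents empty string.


LZ78 encoding steps:
Dictionary: {0: ''}
Step 1: w='' (idx 0), next='b' -> output (0, 'b'), add 'b' as idx 1
Step 2: w='' (idx 0), next='a' -> output (0, 'a'), add 'a' as idx 2
Step 3: w='a' (idx 2), next='b' -> output (2, 'b'), add 'ab' as idx 3
Step 4: w='ab' (idx 3), next='a' -> output (3, 'a'), add 'aba' as idx 4
Step 5: w='ab' (idx 3), end of input -> output (3, '')


Encoded: [(0, 'b'), (0, 'a'), (2, 'b'), (3, 'a'), (3, '')]


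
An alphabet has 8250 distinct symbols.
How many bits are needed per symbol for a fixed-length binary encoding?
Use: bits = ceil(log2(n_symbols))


log2(8250) = 13.0102
Bracket: 2^13 = 8192 < 8250 <= 2^14 = 16384
So ceil(log2(8250)) = 14

bits = ceil(log2(8250)) = ceil(13.0102) = 14 bits


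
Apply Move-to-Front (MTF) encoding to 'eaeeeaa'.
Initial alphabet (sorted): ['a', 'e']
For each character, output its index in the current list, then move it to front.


MTF encoding:
'e': index 1 in ['a', 'e'] -> ['e', 'a']
'a': index 1 in ['e', 'a'] -> ['a', 'e']
'e': index 1 in ['a', 'e'] -> ['e', 'a']
'e': index 0 in ['e', 'a'] -> ['e', 'a']
'e': index 0 in ['e', 'a'] -> ['e', 'a']
'a': index 1 in ['e', 'a'] -> ['a', 'e']
'a': index 0 in ['a', 'e'] -> ['a', 'e']


Output: [1, 1, 1, 0, 0, 1, 0]


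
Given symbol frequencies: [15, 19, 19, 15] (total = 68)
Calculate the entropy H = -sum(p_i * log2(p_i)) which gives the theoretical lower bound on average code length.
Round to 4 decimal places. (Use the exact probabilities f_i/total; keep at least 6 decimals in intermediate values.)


Per-symbol terms -p_i * log2(p_i) with p_i = f_i/68:
  p = 15/68 = 0.220588: log2(p) = -2.180572, -p*log2(p) = 0.481009
  p = 19/68 = 0.279412: log2(p) = -1.839535, -p*log2(p) = 0.513988
  p = 19/68 = 0.279412: log2(p) = -1.839535, -p*log2(p) = 0.513988
  p = 15/68 = 0.220588: log2(p) = -2.180572, -p*log2(p) = 0.481009
H = 0.481009 + 0.513988 + 0.513988 + 0.481009 = 1.989994

H = 1.99 bits/symbol


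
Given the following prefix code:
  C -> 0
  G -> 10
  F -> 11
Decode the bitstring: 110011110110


Decoding step by step:
Bits 11 -> F
Bits 0 -> C
Bits 0 -> C
Bits 11 -> F
Bits 11 -> F
Bits 0 -> C
Bits 11 -> F
Bits 0 -> C


Decoded message: FCCFFCFC


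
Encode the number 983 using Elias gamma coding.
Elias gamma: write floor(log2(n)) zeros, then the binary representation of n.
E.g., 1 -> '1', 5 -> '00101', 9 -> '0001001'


num_bits = floor(log2(983)) + 1 = 10
leading_zeros = num_bits - 1 = 9
binary(983) = 1111010111

Elias gamma(983) = '000000000' + '1111010111' = 0000000001111010111 (19 bits)


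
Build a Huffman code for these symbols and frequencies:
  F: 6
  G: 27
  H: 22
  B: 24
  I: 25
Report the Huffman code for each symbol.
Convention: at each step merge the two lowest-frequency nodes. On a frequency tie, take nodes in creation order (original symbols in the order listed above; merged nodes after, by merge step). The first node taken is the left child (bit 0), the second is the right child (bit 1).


Huffman tree construction:
Step 1: Merge F(6) + H(22) = 28
Step 2: Merge B(24) + I(25) = 49
Step 3: Merge G(27) + (F+H)(28) = 55
Step 4: Merge (B+I)(49) + (G+(F+H))(55) = 104
Read each symbol's code off the tree from the root (left child = 0, right child = 1).

Codes:
  F: 110 (length 3)
  G: 10 (length 2)
  H: 111 (length 3)
  B: 00 (length 2)
  I: 01 (length 2)
Average code length: 236/104 = 2.2692 bits/symbol


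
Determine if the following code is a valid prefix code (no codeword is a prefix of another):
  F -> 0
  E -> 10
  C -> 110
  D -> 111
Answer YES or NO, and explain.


Checking each pair (does one codeword prefix another?):
  F='0' vs E='10': no prefix
  F='0' vs C='110': no prefix
  F='0' vs D='111': no prefix
  E='10' vs F='0': no prefix
  E='10' vs C='110': no prefix
  E='10' vs D='111': no prefix
  C='110' vs F='0': no prefix
  C='110' vs E='10': no prefix
  C='110' vs D='111': no prefix
  D='111' vs F='0': no prefix
  D='111' vs E='10': no prefix
  D='111' vs C='110': no prefix
No violation found over all pairs.

YES -- this is a valid prefix code. No codeword is a prefix of any other codeword.


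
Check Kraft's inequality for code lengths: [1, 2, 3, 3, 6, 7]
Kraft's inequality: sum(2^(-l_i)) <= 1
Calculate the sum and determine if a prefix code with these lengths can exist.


Sum = 2^(-1) + 2^(-2) + 2^(-3) + 2^(-3) + 2^(-6) + 2^(-7)
    = 0.5 + 0.25 + 0.125 + 0.125 + 0.015625 + 0.0078125
    = 131/128 = 1.0234375
Since 1.0234375 > 1, Kraft's inequality is NOT satisfied.
A prefix code with these lengths CANNOT exist.

Kraft sum = 1.0234375. Not satisfied.


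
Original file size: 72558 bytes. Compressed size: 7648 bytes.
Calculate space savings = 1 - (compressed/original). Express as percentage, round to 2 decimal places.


ratio = compressed/original = 7648/72558 = 0.105405
savings = 1 - ratio = 1 - 0.105405 = 0.894595
as a percentage: 0.894595 * 100 = 89.46%

Space savings = 1 - 7648/72558 = 89.46%


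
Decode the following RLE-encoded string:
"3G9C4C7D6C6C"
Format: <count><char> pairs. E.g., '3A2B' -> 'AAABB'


Expanding each <count><char> pair:
  3G -> 'GGG'
  9C -> 'CCCCCCCCC'
  4C -> 'CCCC'
  7D -> 'DDDDDDD'
  6C -> 'CCCCCC'
  6C -> 'CCCCCC'

Decoded = GGGCCCCCCCCCCCCCDDDDDDDCCCCCCCCCCCC


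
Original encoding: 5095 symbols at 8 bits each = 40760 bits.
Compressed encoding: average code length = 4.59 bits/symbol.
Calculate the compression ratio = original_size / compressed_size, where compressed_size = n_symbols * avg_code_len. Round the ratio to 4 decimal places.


original_size = n_symbols * orig_bits = 5095 * 8 = 40760 bits
compressed_size = n_symbols * avg_code_len = 5095 * 4.59 = 23386.05 bits
ratio = original_size / compressed_size = 40760 / 23386.05 = 1.7429

Compression ratio = 1.7429


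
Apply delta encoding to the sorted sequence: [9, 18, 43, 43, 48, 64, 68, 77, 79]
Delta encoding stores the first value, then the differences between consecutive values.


First value: 9
Deltas:
  18 - 9 = 9
  43 - 18 = 25
  43 - 43 = 0
  48 - 43 = 5
  64 - 48 = 16
  68 - 64 = 4
  77 - 68 = 9
  79 - 77 = 2


Delta encoded: [9, 9, 25, 0, 5, 16, 4, 9, 2]


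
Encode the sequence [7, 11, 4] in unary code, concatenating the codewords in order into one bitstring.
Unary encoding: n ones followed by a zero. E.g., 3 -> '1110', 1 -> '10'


Encode each number as n ones followed by a terminating 0:
  7 -> 11111110 (8 bits)
  11 -> 111111111110 (12 bits)
  4 -> 11110 (5 bits)
Total length = 8 + 12 + 5 = 25 bits.

Unary([7, 11, 4]) = 1111111011111111111011110 (25 bits)


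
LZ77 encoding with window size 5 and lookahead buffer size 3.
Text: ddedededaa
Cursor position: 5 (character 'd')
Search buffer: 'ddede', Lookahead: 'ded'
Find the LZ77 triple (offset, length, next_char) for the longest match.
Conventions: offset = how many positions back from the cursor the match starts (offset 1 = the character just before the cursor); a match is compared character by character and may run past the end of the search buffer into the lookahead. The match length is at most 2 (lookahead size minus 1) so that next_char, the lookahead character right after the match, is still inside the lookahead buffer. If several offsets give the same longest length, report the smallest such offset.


Try each offset into the search buffer:
  offset=1 (pos 4, char 'e'): match length 0
  offset=2 (pos 3, char 'd'): match length 2
  offset=3 (pos 2, char 'e'): match length 0
  offset=4 (pos 1, char 'd'): match length 2
  offset=5 (pos 0, char 'd'): match length 1
Longest match has length 2, found at offsets 2, 4; take the smallest, offset 2.
next_char = character at position 5 + 2 = 7 -> 'd'

Best match: offset=2, length=2 (matching 'de' starting at position 3)
LZ77 triple: (2, 2, 'd')


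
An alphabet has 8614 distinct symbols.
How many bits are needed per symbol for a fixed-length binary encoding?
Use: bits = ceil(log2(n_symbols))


log2(8614) = 13.0725
Bracket: 2^13 = 8192 < 8614 <= 2^14 = 16384
So ceil(log2(8614)) = 14

bits = ceil(log2(8614)) = ceil(13.0725) = 14 bits


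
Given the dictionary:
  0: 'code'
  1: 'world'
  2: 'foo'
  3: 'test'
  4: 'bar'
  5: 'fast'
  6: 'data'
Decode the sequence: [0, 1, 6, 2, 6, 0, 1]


Look up each index in the dictionary:
  0 -> 'code'
  1 -> 'world'
  6 -> 'data'
  2 -> 'foo'
  6 -> 'data'
  0 -> 'code'
  1 -> 'world'

Decoded: "code world data foo data code world"


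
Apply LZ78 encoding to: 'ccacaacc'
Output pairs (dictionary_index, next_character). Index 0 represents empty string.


LZ78 encoding steps:
Dictionary: {0: ''}
Step 1: w='' (idx 0), next='c' -> output (0, 'c'), add 'c' as idx 1
Step 2: w='c' (idx 1), next='a' -> output (1, 'a'), add 'ca' as idx 2
Step 3: w='ca' (idx 2), next='a' -> output (2, 'a'), add 'caa' as idx 3
Step 4: w='c' (idx 1), next='c' -> output (1, 'c'), add 'cc' as idx 4


Encoded: [(0, 'c'), (1, 'a'), (2, 'a'), (1, 'c')]


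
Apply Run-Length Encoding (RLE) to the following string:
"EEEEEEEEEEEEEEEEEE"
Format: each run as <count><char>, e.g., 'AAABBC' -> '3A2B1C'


Scanning runs left to right:
  i=0: run of 'E' x 18 -> '18E'

RLE = 18E


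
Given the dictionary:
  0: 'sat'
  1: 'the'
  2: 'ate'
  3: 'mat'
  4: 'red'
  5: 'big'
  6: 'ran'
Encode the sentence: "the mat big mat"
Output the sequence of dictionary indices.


Look up each word in the dictionary:
  'the' -> 1
  'mat' -> 3
  'big' -> 5
  'mat' -> 3

Encoded: [1, 3, 5, 3]


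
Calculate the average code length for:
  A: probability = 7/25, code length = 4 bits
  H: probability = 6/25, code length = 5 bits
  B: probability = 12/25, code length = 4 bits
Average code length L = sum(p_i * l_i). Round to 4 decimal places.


Weighted contributions p_i * l_i:
  A: (7/25) * 4 = 28/25
  H: (6/25) * 5 = 30/25
  B: (12/25) * 4 = 48/25
Sum = (28 + 30 + 48)/25 = 106/25

L = 106/25 = 4.2400 bits/symbol


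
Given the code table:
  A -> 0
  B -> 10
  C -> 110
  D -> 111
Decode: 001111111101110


Decoding:
0 -> A
0 -> A
111 -> D
111 -> D
110 -> C
111 -> D
0 -> A


Result: AADDCDA


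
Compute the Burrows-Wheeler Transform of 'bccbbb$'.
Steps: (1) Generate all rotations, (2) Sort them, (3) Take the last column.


Rotations (sorted):
  0: $bccbbb -> last char: b
  1: b$bccbb -> last char: b
  2: bb$bccb -> last char: b
  3: bbb$bcc -> last char: c
  4: bccbbb$ -> last char: $
  5: cbbb$bc -> last char: c
  6: ccbbb$b -> last char: b


BWT = bbbc$cb


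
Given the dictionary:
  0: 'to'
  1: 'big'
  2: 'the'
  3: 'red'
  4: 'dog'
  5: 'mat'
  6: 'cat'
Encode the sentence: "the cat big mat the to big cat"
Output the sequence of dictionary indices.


Look up each word in the dictionary:
  'the' -> 2
  'cat' -> 6
  'big' -> 1
  'mat' -> 5
  'the' -> 2
  'to' -> 0
  'big' -> 1
  'cat' -> 6

Encoded: [2, 6, 1, 5, 2, 0, 1, 6]


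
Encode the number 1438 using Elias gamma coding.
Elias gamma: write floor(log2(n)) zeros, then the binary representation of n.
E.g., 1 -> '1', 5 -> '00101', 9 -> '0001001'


num_bits = floor(log2(1438)) + 1 = 11
leading_zeros = num_bits - 1 = 10
binary(1438) = 10110011110

Elias gamma(1438) = '0000000000' + '10110011110' = 000000000010110011110 (21 bits)


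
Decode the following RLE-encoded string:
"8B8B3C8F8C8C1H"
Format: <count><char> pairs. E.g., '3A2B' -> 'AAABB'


Expanding each <count><char> pair:
  8B -> 'BBBBBBBB'
  8B -> 'BBBBBBBB'
  3C -> 'CCC'
  8F -> 'FFFFFFFF'
  8C -> 'CCCCCCCC'
  8C -> 'CCCCCCCC'
  1H -> 'H'

Decoded = BBBBBBBBBBBBBBBBCCCFFFFFFFFCCCCCCCCCCCCCCCCH


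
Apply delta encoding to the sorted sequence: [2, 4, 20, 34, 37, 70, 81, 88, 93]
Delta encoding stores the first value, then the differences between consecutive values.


First value: 2
Deltas:
  4 - 2 = 2
  20 - 4 = 16
  34 - 20 = 14
  37 - 34 = 3
  70 - 37 = 33
  81 - 70 = 11
  88 - 81 = 7
  93 - 88 = 5


Delta encoded: [2, 2, 16, 14, 3, 33, 11, 7, 5]


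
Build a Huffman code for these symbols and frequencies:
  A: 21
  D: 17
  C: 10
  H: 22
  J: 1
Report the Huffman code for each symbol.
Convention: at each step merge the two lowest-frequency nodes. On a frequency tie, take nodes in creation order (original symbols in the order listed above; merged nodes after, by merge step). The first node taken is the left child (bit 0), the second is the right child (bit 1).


Huffman tree construction:
Step 1: Merge J(1) + C(10) = 11
Step 2: Merge (J+C)(11) + D(17) = 28
Step 3: Merge A(21) + H(22) = 43
Step 4: Merge ((J+C)+D)(28) + (A+H)(43) = 71
Read each symbol's code off the tree from the root (left child = 0, right child = 1).

Codes:
  A: 10 (length 2)
  D: 01 (length 2)
  C: 001 (length 3)
  H: 11 (length 2)
  J: 000 (length 3)
Average code length: 153/71 = 2.1549 bits/symbol


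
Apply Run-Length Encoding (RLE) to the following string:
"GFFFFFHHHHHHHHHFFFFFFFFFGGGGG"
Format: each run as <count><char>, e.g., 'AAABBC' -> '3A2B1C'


Scanning runs left to right:
  i=0: run of 'G' x 1 -> '1G'
  i=1: run of 'F' x 5 -> '5F'
  i=6: run of 'H' x 9 -> '9H'
  i=15: run of 'F' x 9 -> '9F'
  i=24: run of 'G' x 5 -> '5G'

RLE = 1G5F9H9F5G


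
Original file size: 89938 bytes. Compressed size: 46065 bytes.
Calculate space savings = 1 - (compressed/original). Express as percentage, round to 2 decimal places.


ratio = compressed/original = 46065/89938 = 0.512186
savings = 1 - ratio = 1 - 0.512186 = 0.487814
as a percentage: 0.487814 * 100 = 48.78%

Space savings = 1 - 46065/89938 = 48.78%


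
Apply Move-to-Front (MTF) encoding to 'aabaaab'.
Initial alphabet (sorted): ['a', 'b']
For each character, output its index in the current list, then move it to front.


MTF encoding:
'a': index 0 in ['a', 'b'] -> ['a', 'b']
'a': index 0 in ['a', 'b'] -> ['a', 'b']
'b': index 1 in ['a', 'b'] -> ['b', 'a']
'a': index 1 in ['b', 'a'] -> ['a', 'b']
'a': index 0 in ['a', 'b'] -> ['a', 'b']
'a': index 0 in ['a', 'b'] -> ['a', 'b']
'b': index 1 in ['a', 'b'] -> ['b', 'a']


Output: [0, 0, 1, 1, 0, 0, 1]


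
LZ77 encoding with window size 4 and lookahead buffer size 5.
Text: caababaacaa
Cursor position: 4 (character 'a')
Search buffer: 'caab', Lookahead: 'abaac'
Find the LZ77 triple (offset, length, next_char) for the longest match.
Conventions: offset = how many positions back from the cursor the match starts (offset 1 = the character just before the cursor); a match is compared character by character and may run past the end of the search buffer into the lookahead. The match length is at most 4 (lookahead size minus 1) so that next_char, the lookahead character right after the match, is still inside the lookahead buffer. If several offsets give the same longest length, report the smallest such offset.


Try each offset into the search buffer:
  offset=1 (pos 3, char 'b'): match length 0
  offset=2 (pos 2, char 'a'): match length 3
  offset=3 (pos 1, char 'a'): match length 1
  offset=4 (pos 0, char 'c'): match length 0
Longest match has length 3 at offset 2.
next_char = character at position 4 + 3 = 7 -> 'a'

Best match: offset=2, length=3 (matching 'aba' starting at position 2)
LZ77 triple: (2, 3, 'a')


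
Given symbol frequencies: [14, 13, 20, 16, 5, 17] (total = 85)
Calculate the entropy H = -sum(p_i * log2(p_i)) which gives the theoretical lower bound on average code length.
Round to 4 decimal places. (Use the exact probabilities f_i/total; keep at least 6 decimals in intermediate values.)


Per-symbol terms -p_i * log2(p_i) with p_i = f_i/85:
  p = 14/85 = 0.164706: log2(p) = -2.602036, -p*log2(p) = 0.428571
  p = 13/85 = 0.152941: log2(p) = -2.708951, -p*log2(p) = 0.414310
  p = 20/85 = 0.235294: log2(p) = -2.087463, -p*log2(p) = 0.491168
  p = 16/85 = 0.188235: log2(p) = -2.409391, -p*log2(p) = 0.453532
  p = 5/85 = 0.058824: log2(p) = -4.087463, -p*log2(p) = 0.240439
  p = 17/85 = 0.200000: log2(p) = -2.321928, -p*log2(p) = 0.464386
H = 0.428571 + 0.414310 + 0.491168 + 0.453532 + 0.240439 + 0.464386 = 2.492406

H = 2.4924 bits/symbol


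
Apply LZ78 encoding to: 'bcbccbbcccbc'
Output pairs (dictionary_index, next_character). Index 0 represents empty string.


LZ78 encoding steps:
Dictionary: {0: ''}
Step 1: w='' (idx 0), next='b' -> output (0, 'b'), add 'b' as idx 1
Step 2: w='' (idx 0), next='c' -> output (0, 'c'), add 'c' as idx 2
Step 3: w='b' (idx 1), next='c' -> output (1, 'c'), add 'bc' as idx 3
Step 4: w='c' (idx 2), next='b' -> output (2, 'b'), add 'cb' as idx 4
Step 5: w='bc' (idx 3), next='c' -> output (3, 'c'), add 'bcc' as idx 5
Step 6: w='cb' (idx 4), next='c' -> output (4, 'c'), add 'cbc' as idx 6


Encoded: [(0, 'b'), (0, 'c'), (1, 'c'), (2, 'b'), (3, 'c'), (4, 'c')]


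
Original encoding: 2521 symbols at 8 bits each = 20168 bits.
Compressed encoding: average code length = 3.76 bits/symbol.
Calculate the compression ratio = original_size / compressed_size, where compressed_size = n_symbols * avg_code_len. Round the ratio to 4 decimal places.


original_size = n_symbols * orig_bits = 2521 * 8 = 20168 bits
compressed_size = n_symbols * avg_code_len = 2521 * 3.76 = 9478.96 bits
ratio = original_size / compressed_size = 20168 / 9478.96 = 2.1277

Compression ratio = 2.1277


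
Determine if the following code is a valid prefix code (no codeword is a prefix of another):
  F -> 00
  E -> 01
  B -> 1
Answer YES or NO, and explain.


Checking each pair (does one codeword prefix another?):
  F='00' vs E='01': no prefix
  F='00' vs B='1': no prefix
  E='01' vs F='00': no prefix
  E='01' vs B='1': no prefix
  B='1' vs F='00': no prefix
  B='1' vs E='01': no prefix
No violation found over all pairs.

YES -- this is a valid prefix code. No codeword is a prefix of any other codeword.


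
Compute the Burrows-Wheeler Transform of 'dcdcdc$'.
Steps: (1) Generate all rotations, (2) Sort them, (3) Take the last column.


Rotations (sorted):
  0: $dcdcdc -> last char: c
  1: c$dcdcd -> last char: d
  2: cdc$dcd -> last char: d
  3: cdcdc$d -> last char: d
  4: dc$dcdc -> last char: c
  5: dcdc$dc -> last char: c
  6: dcdcdc$ -> last char: $


BWT = cdddcc$


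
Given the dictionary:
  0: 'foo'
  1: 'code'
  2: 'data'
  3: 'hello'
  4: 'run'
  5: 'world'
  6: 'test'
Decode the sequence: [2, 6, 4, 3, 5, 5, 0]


Look up each index in the dictionary:
  2 -> 'data'
  6 -> 'test'
  4 -> 'run'
  3 -> 'hello'
  5 -> 'world'
  5 -> 'world'
  0 -> 'foo'

Decoded: "data test run hello world world foo"


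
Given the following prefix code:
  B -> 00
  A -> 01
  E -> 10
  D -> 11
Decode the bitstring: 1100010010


Decoding step by step:
Bits 11 -> D
Bits 00 -> B
Bits 01 -> A
Bits 00 -> B
Bits 10 -> E


Decoded message: DBABE


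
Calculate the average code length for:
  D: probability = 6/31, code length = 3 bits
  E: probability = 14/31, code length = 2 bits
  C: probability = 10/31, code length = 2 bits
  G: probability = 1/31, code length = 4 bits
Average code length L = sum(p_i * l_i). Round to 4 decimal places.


Weighted contributions p_i * l_i:
  D: (6/31) * 3 = 18/31
  E: (14/31) * 2 = 28/31
  C: (10/31) * 2 = 20/31
  G: (1/31) * 4 = 4/31
Sum = (18 + 28 + 20 + 4)/31 = 70/31

L = 70/31 = 2.2581 bits/symbol


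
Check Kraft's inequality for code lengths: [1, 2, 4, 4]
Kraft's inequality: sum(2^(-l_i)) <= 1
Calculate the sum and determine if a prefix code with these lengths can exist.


Sum = 2^(-1) + 2^(-2) + 2^(-4) + 2^(-4)
    = 0.5 + 0.25 + 0.0625 + 0.0625
    = 14/16 = 0.875
Since 0.875 <= 1, Kraft's inequality IS satisfied.
A prefix code with these lengths CAN exist.

Kraft sum = 0.875. Satisfied.


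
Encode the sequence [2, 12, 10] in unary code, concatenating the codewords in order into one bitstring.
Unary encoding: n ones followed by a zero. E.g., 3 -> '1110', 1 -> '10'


Encode each number as n ones followed by a terminating 0:
  2 -> 110 (3 bits)
  12 -> 1111111111110 (13 bits)
  10 -> 11111111110 (11 bits)
Total length = 3 + 13 + 11 = 27 bits.

Unary([2, 12, 10]) = 110111111111111011111111110 (27 bits)


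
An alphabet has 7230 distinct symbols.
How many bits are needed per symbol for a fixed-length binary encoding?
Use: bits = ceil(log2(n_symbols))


log2(7230) = 12.8198
Bracket: 2^12 = 4096 < 7230 <= 2^13 = 8192
So ceil(log2(7230)) = 13

bits = ceil(log2(7230)) = ceil(12.8198) = 13 bits


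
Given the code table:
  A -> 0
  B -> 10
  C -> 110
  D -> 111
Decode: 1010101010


Decoding:
10 -> B
10 -> B
10 -> B
10 -> B
10 -> B


Result: BBBBB


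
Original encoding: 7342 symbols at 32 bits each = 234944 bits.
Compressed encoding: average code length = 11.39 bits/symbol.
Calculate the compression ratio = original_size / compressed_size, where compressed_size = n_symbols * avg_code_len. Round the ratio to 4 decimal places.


original_size = n_symbols * orig_bits = 7342 * 32 = 234944 bits
compressed_size = n_symbols * avg_code_len = 7342 * 11.39 = 83625.38 bits
ratio = original_size / compressed_size = 234944 / 83625.38 = 2.8095

Compression ratio = 2.8095


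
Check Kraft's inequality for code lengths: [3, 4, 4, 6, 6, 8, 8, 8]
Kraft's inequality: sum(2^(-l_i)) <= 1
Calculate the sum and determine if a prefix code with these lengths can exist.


Sum = 2^(-3) + 2^(-4) + 2^(-4) + 2^(-6) + 2^(-6) + 2^(-8) + 2^(-8) + 2^(-8)
    = 0.125 + 0.0625 + 0.0625 + 0.015625 + 0.015625 + 0.00390625 + 0.00390625 + 0.00390625
    = 75/256 = 0.29296875
Since 0.29296875 <= 1, Kraft's inequality IS satisfied.
A prefix code with these lengths CAN exist.

Kraft sum = 0.29296875. Satisfied.


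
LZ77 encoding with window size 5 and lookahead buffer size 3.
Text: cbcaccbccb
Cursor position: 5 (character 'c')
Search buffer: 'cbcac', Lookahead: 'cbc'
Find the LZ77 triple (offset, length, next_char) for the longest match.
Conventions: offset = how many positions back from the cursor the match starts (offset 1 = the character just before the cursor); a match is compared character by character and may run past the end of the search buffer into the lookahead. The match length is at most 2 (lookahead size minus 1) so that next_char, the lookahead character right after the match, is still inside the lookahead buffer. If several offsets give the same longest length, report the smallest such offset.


Try each offset into the search buffer:
  offset=1 (pos 4, char 'c'): match length 1
  offset=2 (pos 3, char 'a'): match length 0
  offset=3 (pos 2, char 'c'): match length 1
  offset=4 (pos 1, char 'b'): match length 0
  offset=5 (pos 0, char 'c'): match length 2
Longest match has length 2 at offset 5.
next_char = character at position 5 + 2 = 7 -> 'c'

Best match: offset=5, length=2 (matching 'cb' starting at position 0)
LZ77 triple: (5, 2, 'c')


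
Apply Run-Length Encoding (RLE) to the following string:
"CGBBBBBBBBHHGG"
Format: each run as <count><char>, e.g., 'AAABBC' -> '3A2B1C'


Scanning runs left to right:
  i=0: run of 'C' x 1 -> '1C'
  i=1: run of 'G' x 1 -> '1G'
  i=2: run of 'B' x 8 -> '8B'
  i=10: run of 'H' x 2 -> '2H'
  i=12: run of 'G' x 2 -> '2G'

RLE = 1C1G8B2H2G


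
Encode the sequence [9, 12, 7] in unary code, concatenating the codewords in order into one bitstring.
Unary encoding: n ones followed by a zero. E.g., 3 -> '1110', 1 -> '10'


Encode each number as n ones followed by a terminating 0:
  9 -> 1111111110 (10 bits)
  12 -> 1111111111110 (13 bits)
  7 -> 11111110 (8 bits)
Total length = 10 + 13 + 8 = 31 bits.

Unary([9, 12, 7]) = 1111111110111111111111011111110 (31 bits)


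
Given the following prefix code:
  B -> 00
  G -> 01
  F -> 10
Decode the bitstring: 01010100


Decoding step by step:
Bits 01 -> G
Bits 01 -> G
Bits 01 -> G
Bits 00 -> B


Decoded message: GGGB


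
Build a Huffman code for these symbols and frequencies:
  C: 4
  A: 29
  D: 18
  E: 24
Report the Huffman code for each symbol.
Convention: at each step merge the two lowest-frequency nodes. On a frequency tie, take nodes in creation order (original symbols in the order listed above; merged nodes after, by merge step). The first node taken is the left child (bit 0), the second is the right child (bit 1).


Huffman tree construction:
Step 1: Merge C(4) + D(18) = 22
Step 2: Merge (C+D)(22) + E(24) = 46
Step 3: Merge A(29) + ((C+D)+E)(46) = 75
Read each symbol's code off the tree from the root (left child = 0, right child = 1).

Codes:
  C: 100 (length 3)
  A: 0 (length 1)
  D: 101 (length 3)
  E: 11 (length 2)
Average code length: 143/75 = 1.9067 bits/symbol


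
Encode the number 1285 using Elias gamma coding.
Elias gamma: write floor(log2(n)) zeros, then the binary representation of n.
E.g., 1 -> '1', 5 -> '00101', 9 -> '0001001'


num_bits = floor(log2(1285)) + 1 = 11
leading_zeros = num_bits - 1 = 10
binary(1285) = 10100000101

Elias gamma(1285) = '0000000000' + '10100000101' = 000000000010100000101 (21 bits)


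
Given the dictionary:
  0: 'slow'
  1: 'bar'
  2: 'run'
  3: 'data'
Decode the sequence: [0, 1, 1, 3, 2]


Look up each index in the dictionary:
  0 -> 'slow'
  1 -> 'bar'
  1 -> 'bar'
  3 -> 'data'
  2 -> 'run'

Decoded: "slow bar bar data run"


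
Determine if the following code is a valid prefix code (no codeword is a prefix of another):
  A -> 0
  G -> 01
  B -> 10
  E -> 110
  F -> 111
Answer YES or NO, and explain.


Checking each pair (does one codeword prefix another?):
  A='0' vs G='01': prefix -- VIOLATION

NO -- this is NOT a valid prefix code. A (0) is a prefix of G (01).


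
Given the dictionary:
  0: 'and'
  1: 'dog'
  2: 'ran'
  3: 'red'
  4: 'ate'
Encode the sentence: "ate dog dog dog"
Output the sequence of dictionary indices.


Look up each word in the dictionary:
  'ate' -> 4
  'dog' -> 1
  'dog' -> 1
  'dog' -> 1

Encoded: [4, 1, 1, 1]


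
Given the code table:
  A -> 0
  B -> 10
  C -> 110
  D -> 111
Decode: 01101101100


Decoding:
0 -> A
110 -> C
110 -> C
110 -> C
0 -> A


Result: ACCCA


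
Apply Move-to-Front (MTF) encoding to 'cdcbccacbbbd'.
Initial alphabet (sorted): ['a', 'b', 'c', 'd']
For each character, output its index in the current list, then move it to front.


MTF encoding:
'c': index 2 in ['a', 'b', 'c', 'd'] -> ['c', 'a', 'b', 'd']
'd': index 3 in ['c', 'a', 'b', 'd'] -> ['d', 'c', 'a', 'b']
'c': index 1 in ['d', 'c', 'a', 'b'] -> ['c', 'd', 'a', 'b']
'b': index 3 in ['c', 'd', 'a', 'b'] -> ['b', 'c', 'd', 'a']
'c': index 1 in ['b', 'c', 'd', 'a'] -> ['c', 'b', 'd', 'a']
'c': index 0 in ['c', 'b', 'd', 'a'] -> ['c', 'b', 'd', 'a']
'a': index 3 in ['c', 'b', 'd', 'a'] -> ['a', 'c', 'b', 'd']
'c': index 1 in ['a', 'c', 'b', 'd'] -> ['c', 'a', 'b', 'd']
'b': index 2 in ['c', 'a', 'b', 'd'] -> ['b', 'c', 'a', 'd']
'b': index 0 in ['b', 'c', 'a', 'd'] -> ['b', 'c', 'a', 'd']
'b': index 0 in ['b', 'c', 'a', 'd'] -> ['b', 'c', 'a', 'd']
'd': index 3 in ['b', 'c', 'a', 'd'] -> ['d', 'b', 'c', 'a']


Output: [2, 3, 1, 3, 1, 0, 3, 1, 2, 0, 0, 3]


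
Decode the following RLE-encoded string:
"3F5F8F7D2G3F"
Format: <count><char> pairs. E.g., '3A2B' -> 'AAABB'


Expanding each <count><char> pair:
  3F -> 'FFF'
  5F -> 'FFFFF'
  8F -> 'FFFFFFFF'
  7D -> 'DDDDDDD'
  2G -> 'GG'
  3F -> 'FFF'

Decoded = FFFFFFFFFFFFFFFFDDDDDDDGGFFF


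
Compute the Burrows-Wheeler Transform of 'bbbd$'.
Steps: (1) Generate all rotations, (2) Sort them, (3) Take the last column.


Rotations (sorted):
  0: $bbbd -> last char: d
  1: bbbd$ -> last char: $
  2: bbd$b -> last char: b
  3: bd$bb -> last char: b
  4: d$bbb -> last char: b


BWT = d$bbb


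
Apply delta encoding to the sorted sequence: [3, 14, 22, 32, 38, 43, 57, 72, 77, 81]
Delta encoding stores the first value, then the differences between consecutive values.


First value: 3
Deltas:
  14 - 3 = 11
  22 - 14 = 8
  32 - 22 = 10
  38 - 32 = 6
  43 - 38 = 5
  57 - 43 = 14
  72 - 57 = 15
  77 - 72 = 5
  81 - 77 = 4


Delta encoded: [3, 11, 8, 10, 6, 5, 14, 15, 5, 4]


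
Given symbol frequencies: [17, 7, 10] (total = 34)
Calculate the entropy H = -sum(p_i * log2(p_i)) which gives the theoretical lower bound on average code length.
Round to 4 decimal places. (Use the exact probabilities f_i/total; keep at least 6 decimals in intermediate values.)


Per-symbol terms -p_i * log2(p_i) with p_i = f_i/34:
  p = 17/34 = 0.500000: log2(p) = -1.000000, -p*log2(p) = 0.500000
  p = 7/34 = 0.205882: log2(p) = -2.280108, -p*log2(p) = 0.469434
  p = 10/34 = 0.294118: log2(p) = -1.765535, -p*log2(p) = 0.519275
H = 0.500000 + 0.469434 + 0.519275 = 1.488709

H = 1.4887 bits/symbol


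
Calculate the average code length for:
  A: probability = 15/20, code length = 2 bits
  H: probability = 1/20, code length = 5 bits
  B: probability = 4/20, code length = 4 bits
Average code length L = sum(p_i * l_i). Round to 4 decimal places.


Weighted contributions p_i * l_i:
  A: (15/20) * 2 = 30/20
  H: (1/20) * 5 = 5/20
  B: (4/20) * 4 = 16/20
Sum = (30 + 5 + 16)/20 = 51/20

L = 51/20 = 2.5500 bits/symbol


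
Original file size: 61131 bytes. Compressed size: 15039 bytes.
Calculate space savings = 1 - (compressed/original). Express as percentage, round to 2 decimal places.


ratio = compressed/original = 15039/61131 = 0.246013
savings = 1 - ratio = 1 - 0.246013 = 0.753987
as a percentage: 0.753987 * 100 = 75.4%

Space savings = 1 - 15039/61131 = 75.4%


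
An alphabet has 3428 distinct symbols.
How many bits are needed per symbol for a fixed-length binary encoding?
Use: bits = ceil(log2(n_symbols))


log2(3428) = 11.7432
Bracket: 2^11 = 2048 < 3428 <= 2^12 = 4096
So ceil(log2(3428)) = 12

bits = ceil(log2(3428)) = ceil(11.7432) = 12 bits


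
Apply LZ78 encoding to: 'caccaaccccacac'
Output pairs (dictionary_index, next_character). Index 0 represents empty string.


LZ78 encoding steps:
Dictionary: {0: ''}
Step 1: w='' (idx 0), next='c' -> output (0, 'c'), add 'c' as idx 1
Step 2: w='' (idx 0), next='a' -> output (0, 'a'), add 'a' as idx 2
Step 3: w='c' (idx 1), next='c' -> output (1, 'c'), add 'cc' as idx 3
Step 4: w='a' (idx 2), next='a' -> output (2, 'a'), add 'aa' as idx 4
Step 5: w='cc' (idx 3), next='c' -> output (3, 'c'), add 'ccc' as idx 5
Step 6: w='c' (idx 1), next='a' -> output (1, 'a'), add 'ca' as idx 6
Step 7: w='ca' (idx 6), next='c' -> output (6, 'c'), add 'cac' as idx 7


Encoded: [(0, 'c'), (0, 'a'), (1, 'c'), (2, 'a'), (3, 'c'), (1, 'a'), (6, 'c')]


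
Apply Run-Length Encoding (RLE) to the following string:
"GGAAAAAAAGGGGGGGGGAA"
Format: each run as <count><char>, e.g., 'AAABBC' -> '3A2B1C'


Scanning runs left to right:
  i=0: run of 'G' x 2 -> '2G'
  i=2: run of 'A' x 7 -> '7A'
  i=9: run of 'G' x 9 -> '9G'
  i=18: run of 'A' x 2 -> '2A'

RLE = 2G7A9G2A


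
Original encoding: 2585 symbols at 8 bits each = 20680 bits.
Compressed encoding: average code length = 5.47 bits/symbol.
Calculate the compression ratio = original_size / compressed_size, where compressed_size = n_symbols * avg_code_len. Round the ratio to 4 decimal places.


original_size = n_symbols * orig_bits = 2585 * 8 = 20680 bits
compressed_size = n_symbols * avg_code_len = 2585 * 5.47 = 14139.95 bits
ratio = original_size / compressed_size = 20680 / 14139.95 = 1.4625

Compression ratio = 1.4625


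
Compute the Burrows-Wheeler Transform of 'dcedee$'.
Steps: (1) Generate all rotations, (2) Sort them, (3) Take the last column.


Rotations (sorted):
  0: $dcedee -> last char: e
  1: cedee$d -> last char: d
  2: dcedee$ -> last char: $
  3: dee$dce -> last char: e
  4: e$dcede -> last char: e
  5: edee$dc -> last char: c
  6: ee$dced -> last char: d


BWT = ed$eecd


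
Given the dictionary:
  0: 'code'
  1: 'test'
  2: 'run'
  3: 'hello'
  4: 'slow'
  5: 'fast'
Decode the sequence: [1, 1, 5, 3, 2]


Look up each index in the dictionary:
  1 -> 'test'
  1 -> 'test'
  5 -> 'fast'
  3 -> 'hello'
  2 -> 'run'

Decoded: "test test fast hello run"


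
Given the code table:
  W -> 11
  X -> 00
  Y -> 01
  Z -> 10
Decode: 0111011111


Decoding:
01 -> Y
11 -> W
01 -> Y
11 -> W
11 -> W


Result: YWYWW


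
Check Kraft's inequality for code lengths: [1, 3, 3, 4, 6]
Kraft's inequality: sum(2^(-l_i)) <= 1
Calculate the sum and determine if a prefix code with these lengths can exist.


Sum = 2^(-1) + 2^(-3) + 2^(-3) + 2^(-4) + 2^(-6)
    = 0.5 + 0.125 + 0.125 + 0.0625 + 0.015625
    = 53/64 = 0.828125
Since 0.828125 <= 1, Kraft's inequality IS satisfied.
A prefix code with these lengths CAN exist.

Kraft sum = 0.828125. Satisfied.


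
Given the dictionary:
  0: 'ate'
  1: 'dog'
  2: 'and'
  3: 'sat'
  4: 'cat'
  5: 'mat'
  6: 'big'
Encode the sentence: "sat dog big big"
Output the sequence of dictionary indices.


Look up each word in the dictionary:
  'sat' -> 3
  'dog' -> 1
  'big' -> 6
  'big' -> 6

Encoded: [3, 1, 6, 6]


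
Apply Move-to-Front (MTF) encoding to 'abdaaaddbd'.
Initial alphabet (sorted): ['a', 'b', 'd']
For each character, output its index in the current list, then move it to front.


MTF encoding:
'a': index 0 in ['a', 'b', 'd'] -> ['a', 'b', 'd']
'b': index 1 in ['a', 'b', 'd'] -> ['b', 'a', 'd']
'd': index 2 in ['b', 'a', 'd'] -> ['d', 'b', 'a']
'a': index 2 in ['d', 'b', 'a'] -> ['a', 'd', 'b']
'a': index 0 in ['a', 'd', 'b'] -> ['a', 'd', 'b']
'a': index 0 in ['a', 'd', 'b'] -> ['a', 'd', 'b']
'd': index 1 in ['a', 'd', 'b'] -> ['d', 'a', 'b']
'd': index 0 in ['d', 'a', 'b'] -> ['d', 'a', 'b']
'b': index 2 in ['d', 'a', 'b'] -> ['b', 'd', 'a']
'd': index 1 in ['b', 'd', 'a'] -> ['d', 'b', 'a']


Output: [0, 1, 2, 2, 0, 0, 1, 0, 2, 1]


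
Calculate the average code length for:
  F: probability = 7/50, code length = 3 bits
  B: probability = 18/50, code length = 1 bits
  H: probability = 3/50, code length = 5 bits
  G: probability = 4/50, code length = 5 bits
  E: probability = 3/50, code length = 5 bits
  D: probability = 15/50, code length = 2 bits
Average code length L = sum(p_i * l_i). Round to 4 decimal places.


Weighted contributions p_i * l_i:
  F: (7/50) * 3 = 21/50
  B: (18/50) * 1 = 18/50
  H: (3/50) * 5 = 15/50
  G: (4/50) * 5 = 20/50
  E: (3/50) * 5 = 15/50
  D: (15/50) * 2 = 30/50
Sum = (21 + 18 + 15 + 20 + 15 + 30)/50 = 119/50

L = 119/50 = 2.3800 bits/symbol


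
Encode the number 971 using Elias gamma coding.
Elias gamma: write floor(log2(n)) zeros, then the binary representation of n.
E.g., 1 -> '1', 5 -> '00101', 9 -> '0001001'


num_bits = floor(log2(971)) + 1 = 10
leading_zeros = num_bits - 1 = 9
binary(971) = 1111001011

Elias gamma(971) = '000000000' + '1111001011' = 0000000001111001011 (19 bits)


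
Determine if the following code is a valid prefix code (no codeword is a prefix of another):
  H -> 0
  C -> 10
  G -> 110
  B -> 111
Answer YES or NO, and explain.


Checking each pair (does one codeword prefix another?):
  H='0' vs C='10': no prefix
  H='0' vs G='110': no prefix
  H='0' vs B='111': no prefix
  C='10' vs H='0': no prefix
  C='10' vs G='110': no prefix
  C='10' vs B='111': no prefix
  G='110' vs H='0': no prefix
  G='110' vs C='10': no prefix
  G='110' vs B='111': no prefix
  B='111' vs H='0': no prefix
  B='111' vs C='10': no prefix
  B='111' vs G='110': no prefix
No violation found over all pairs.

YES -- this is a valid prefix code. No codeword is a prefix of any other codeword.


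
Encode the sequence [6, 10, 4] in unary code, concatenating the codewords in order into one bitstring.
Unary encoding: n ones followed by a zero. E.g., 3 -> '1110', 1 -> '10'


Encode each number as n ones followed by a terminating 0:
  6 -> 1111110 (7 bits)
  10 -> 11111111110 (11 bits)
  4 -> 11110 (5 bits)
Total length = 7 + 11 + 5 = 23 bits.

Unary([6, 10, 4]) = 11111101111111111011110 (23 bits)


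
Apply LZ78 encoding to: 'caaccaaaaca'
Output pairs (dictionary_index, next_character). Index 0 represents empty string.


LZ78 encoding steps:
Dictionary: {0: ''}
Step 1: w='' (idx 0), next='c' -> output (0, 'c'), add 'c' as idx 1
Step 2: w='' (idx 0), next='a' -> output (0, 'a'), add 'a' as idx 2
Step 3: w='a' (idx 2), next='c' -> output (2, 'c'), add 'ac' as idx 3
Step 4: w='c' (idx 1), next='a' -> output (1, 'a'), add 'ca' as idx 4
Step 5: w='a' (idx 2), next='a' -> output (2, 'a'), add 'aa' as idx 5
Step 6: w='ac' (idx 3), next='a' -> output (3, 'a'), add 'aca' as idx 6


Encoded: [(0, 'c'), (0, 'a'), (2, 'c'), (1, 'a'), (2, 'a'), (3, 'a')]


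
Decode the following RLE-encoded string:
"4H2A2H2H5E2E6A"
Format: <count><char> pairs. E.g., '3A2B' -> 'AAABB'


Expanding each <count><char> pair:
  4H -> 'HHHH'
  2A -> 'AA'
  2H -> 'HH'
  2H -> 'HH'
  5E -> 'EEEEE'
  2E -> 'EE'
  6A -> 'AAAAAA'

Decoded = HHHHAAHHHHEEEEEEEAAAAAA


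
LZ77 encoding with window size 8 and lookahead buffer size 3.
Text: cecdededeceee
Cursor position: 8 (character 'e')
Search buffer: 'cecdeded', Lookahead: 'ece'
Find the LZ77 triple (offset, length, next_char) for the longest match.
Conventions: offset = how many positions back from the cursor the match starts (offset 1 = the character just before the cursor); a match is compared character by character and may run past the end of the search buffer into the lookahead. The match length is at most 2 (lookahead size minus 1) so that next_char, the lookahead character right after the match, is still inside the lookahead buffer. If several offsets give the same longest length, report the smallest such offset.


Try each offset into the search buffer:
  offset=1 (pos 7, char 'd'): match length 0
  offset=2 (pos 6, char 'e'): match length 1
  offset=3 (pos 5, char 'd'): match length 0
  offset=4 (pos 4, char 'e'): match length 1
  offset=5 (pos 3, char 'd'): match length 0
  offset=6 (pos 2, char 'c'): match length 0
  offset=7 (pos 1, char 'e'): match length 2
  offset=8 (pos 0, char 'c'): match length 0
Longest match has length 2 at offset 7.
next_char = character at position 8 + 2 = 10 -> 'e'

Best match: offset=7, length=2 (matching 'ec' starting at position 1)
LZ77 triple: (7, 2, 'e')
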